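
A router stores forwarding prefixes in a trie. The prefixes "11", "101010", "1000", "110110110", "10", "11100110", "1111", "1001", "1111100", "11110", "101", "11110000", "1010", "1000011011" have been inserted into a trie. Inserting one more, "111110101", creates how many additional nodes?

3

The longest prefix of "111110101" already in the trie is "111110" (length 6).
Each of the 3 remaining characters creates one node.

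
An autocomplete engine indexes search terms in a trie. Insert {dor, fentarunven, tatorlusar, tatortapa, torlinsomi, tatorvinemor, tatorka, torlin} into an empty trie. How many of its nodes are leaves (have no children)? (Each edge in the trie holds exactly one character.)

Leaves are exactly the stored words that no other stored word extends.
Those words: "dor", "fentarunven", "tatorka", "tatorlusar", "tatortapa", "tatorvinemor", "torlinsomi"
Leaf count: 7

7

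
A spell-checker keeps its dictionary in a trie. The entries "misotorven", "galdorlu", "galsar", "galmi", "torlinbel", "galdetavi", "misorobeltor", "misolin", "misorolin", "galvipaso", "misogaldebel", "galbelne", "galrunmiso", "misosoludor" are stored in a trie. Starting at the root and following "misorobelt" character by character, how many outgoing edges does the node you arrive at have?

Walk "misorobelt" from the root, arriving at one node.
Characters that immediately follow "misorobelt" among the stored strings: {o}.
That node has 1 child edge.

1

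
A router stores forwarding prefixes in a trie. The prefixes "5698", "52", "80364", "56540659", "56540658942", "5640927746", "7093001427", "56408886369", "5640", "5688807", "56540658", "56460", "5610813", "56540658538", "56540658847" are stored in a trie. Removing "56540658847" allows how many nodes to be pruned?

3

After clearing the end-marker at "56540658847", prune upward until reaching a node still needed by another word.
The suffix "847" (3 nodes) is used only by "56540658847"; the node for "56540658" still has the child "9", so pruning stops there.
Nodes removed: 3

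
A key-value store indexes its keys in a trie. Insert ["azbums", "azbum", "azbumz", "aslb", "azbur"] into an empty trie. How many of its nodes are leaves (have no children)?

Leaves are exactly the stored words that no other stored word extends.
Those words: "aslb", "azbums", "azbumz", "azbur"
Leaf count: 4

4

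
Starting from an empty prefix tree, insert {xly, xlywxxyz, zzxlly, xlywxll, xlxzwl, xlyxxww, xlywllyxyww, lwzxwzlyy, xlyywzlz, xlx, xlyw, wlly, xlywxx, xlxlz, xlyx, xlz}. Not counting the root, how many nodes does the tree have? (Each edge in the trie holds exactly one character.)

Count nodes per top-level branch (shared prefixes stored once):
  'l'-branch (lwzxwzlyy): 9 nodes
  'w'-branch (wlly): 4 nodes
  'x'-branch (xlx, xlxlz, xlxzwl, xly, xlyw, xlywllyxyww, xlywxll, xlywxx, xlywxxyz, xlyx, xlyxxww, xlyywzlz, xlz): 33 nodes
  'z'-branch (zzxlly): 6 nodes
Sum: 52

52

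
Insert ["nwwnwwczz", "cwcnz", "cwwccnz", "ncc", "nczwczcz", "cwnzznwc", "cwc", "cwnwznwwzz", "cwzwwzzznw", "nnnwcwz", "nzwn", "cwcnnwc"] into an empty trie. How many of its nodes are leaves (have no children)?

11

A leaf is a node with no children — equivalently, the end of a word that is not a proper prefix of any other stored word.
Those words: "cwcnnwc", "cwcnz", "cwnwznwwzz", "cwnzznwc", "cwwccnz", "cwzwwzzznw", "ncc", "nczwczcz", "nnnwcwz", "nwwnwwczz", "nzwn"
Leaf count: 11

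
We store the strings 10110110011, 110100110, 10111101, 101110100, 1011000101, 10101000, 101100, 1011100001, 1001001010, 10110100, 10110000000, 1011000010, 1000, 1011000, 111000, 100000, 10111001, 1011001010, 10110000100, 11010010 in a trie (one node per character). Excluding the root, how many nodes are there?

71

For each word, the new-node count is its length minus the longest prefix already in the trie:
  "10110110011" → 11 new (1, 0, 1, 1, 0, 1, 1, 0, 0, 1, 1)
  "110100110" → prefix "1" already present; 8 new (1, 0, 1, 0, 0, 1, 1, 0)
  "10111101" → prefix "1011" already present; 4 new (1, 1, 0, 1)
  "101110100" → prefix "10111" already present; 4 new (0, 1, 0, 0)
  "1011000101" → prefix "10110" already present; 5 new (0, 0, 1, 0, 1)
  "10101000" → prefix "101" already present; 5 new (0, 1, 0, 0, 0)
  "101100" → prefix "101100" already present; 0 new (none)
  "1011100001" → prefix "101110" already present; 4 new (0, 0, 0, 1)
  "1001001010" → prefix "10" already present; 8 new (0, 1, 0, 0, 1, 0, 1, 0)
  "10110100" → prefix "101101" already present; 2 new (0, 0)
  "10110000000" → prefix "1011000" already present; 4 new (0, 0, 0, 0)
  "1011000010" → prefix "10110000" already present; 2 new (1, 0)
  "1000" → prefix "100" already present; 1 new (0)
  "1011000" → prefix "1011000" already present; 0 new (none)
  "111000" → prefix "11" already present; 4 new (1, 0, 0, 0)
  "100000" → prefix "1000" already present; 2 new (0, 0)
  "10111001" → prefix "1011100" already present; 1 new (1)
  "1011001010" → prefix "101100" already present; 4 new (1, 0, 1, 0)
  "10110000100" → prefix "1011000010" already present; 1 new (0)
  "11010010" → prefix "1101001" already present; 1 new (0)
Total nodes = 11 + 8 + 4 + 4 + 5 + 5 + 0 + 4 + 8 + 2 + 4 + 2 + 1 + 0 + 4 + 2 + 1 + 4 + 1 + 1 = 71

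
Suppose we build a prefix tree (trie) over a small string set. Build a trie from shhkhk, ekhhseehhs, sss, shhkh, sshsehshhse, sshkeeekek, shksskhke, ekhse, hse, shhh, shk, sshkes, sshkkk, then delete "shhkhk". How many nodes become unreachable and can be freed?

After clearing the end-marker at "shhkhk", prune upward until reaching a node still needed by another word.
The suffix "k" (1 node) is used only by "shhkhk"; "shhkh" is itself a stored word, so pruning stops there.
Nodes removed: 1

1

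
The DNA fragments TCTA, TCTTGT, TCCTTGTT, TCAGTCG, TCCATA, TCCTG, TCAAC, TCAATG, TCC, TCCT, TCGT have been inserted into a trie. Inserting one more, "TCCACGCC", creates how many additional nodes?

4

"TCCA" is already a path in the trie; the remaining "CGCC" must be added.
Each of the 4 remaining characters creates one node.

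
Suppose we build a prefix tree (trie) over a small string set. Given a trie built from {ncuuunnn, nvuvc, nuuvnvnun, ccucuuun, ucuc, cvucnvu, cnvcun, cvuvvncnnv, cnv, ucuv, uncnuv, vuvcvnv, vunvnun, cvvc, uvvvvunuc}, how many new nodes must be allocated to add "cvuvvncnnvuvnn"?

4

"cvuvvncnnv" is already a path in the trie; the remaining "uvnn" must be added.
Each of the 4 remaining characters creates one node.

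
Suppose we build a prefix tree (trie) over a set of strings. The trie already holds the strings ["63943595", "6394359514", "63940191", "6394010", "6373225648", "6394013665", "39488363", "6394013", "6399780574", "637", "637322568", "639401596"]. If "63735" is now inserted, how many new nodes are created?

1

The longest prefix of "63735" already in the trie is "6373" (length 4).
So 5 − 4 = 1 new nodes.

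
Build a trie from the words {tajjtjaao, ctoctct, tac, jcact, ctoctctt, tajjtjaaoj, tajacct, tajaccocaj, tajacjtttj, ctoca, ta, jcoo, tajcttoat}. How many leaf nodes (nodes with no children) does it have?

10

Leaves are exactly the stored words that no other stored word extends.
Those words: "ctoca", "ctoctctt", "jcact", "jcoo", "tac", "tajaccocaj", "tajacct", "tajacjtttj", "tajcttoat", "tajjtjaaoj"
Leaf count: 10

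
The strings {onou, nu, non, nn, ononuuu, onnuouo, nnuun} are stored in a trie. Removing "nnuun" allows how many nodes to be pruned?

3

After clearing the end-marker at "nnuun", prune upward until reaching a node still needed by another word.
The suffix "uun" (3 nodes) is used only by "nnuun"; "nn" is itself a stored word, so pruning stops there.
Nodes removed: 3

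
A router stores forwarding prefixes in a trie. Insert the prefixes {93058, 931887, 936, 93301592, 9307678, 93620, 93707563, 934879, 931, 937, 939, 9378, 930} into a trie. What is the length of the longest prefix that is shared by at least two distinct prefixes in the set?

Equivalently: take the maximum, over all pairs, of their longest common prefix length.
e.g. "930" and "93058" share the prefix "930" of length 3; no pair shares a longer one.
Longest shared-prefix length: 3

3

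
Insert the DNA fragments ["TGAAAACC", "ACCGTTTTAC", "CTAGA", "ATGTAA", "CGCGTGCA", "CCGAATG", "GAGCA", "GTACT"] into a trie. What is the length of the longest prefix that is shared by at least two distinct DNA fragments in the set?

1

The deepest shared node is where two words last agree before diverging.
"ACCGTTTTAC" and "ATGTAA" agree on "A" (1 characters) before diverging; nothing deeper is shared.
Longest shared-prefix length: 1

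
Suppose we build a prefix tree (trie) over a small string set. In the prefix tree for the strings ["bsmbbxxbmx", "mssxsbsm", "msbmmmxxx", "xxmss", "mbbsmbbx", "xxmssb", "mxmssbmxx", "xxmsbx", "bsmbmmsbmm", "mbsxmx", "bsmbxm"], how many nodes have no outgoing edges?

A leaf is a node with no children — equivalently, the end of a word that is not a proper prefix of any other stored word.
Those words: "bsmbbxxbmx", "bsmbmmsbmm", "bsmbxm", "mbbsmbbx", "mbsxmx", "msbmmmxxx", "mssxsbsm", "mxmssbmxx", "xxmsbx", "xxmssb"
Leaf count: 10

10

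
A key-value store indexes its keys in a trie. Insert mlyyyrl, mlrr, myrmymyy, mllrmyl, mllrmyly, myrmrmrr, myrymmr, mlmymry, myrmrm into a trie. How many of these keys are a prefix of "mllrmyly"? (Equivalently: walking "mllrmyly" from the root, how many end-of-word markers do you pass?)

2

Traverse "mllrmyly" character by character; count nodes along the way that are marked as word ends.
Prefixes of the query that are stored words: "mllrmyl", "mllrmyly"
Count: 2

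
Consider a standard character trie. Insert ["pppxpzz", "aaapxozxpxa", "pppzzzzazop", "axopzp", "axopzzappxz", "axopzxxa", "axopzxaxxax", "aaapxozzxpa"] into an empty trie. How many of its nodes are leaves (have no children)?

Leaves are exactly the stored words that no other stored word extends.
Those words: "aaapxozxpxa", "aaapxozzxpa", "axopzp", "axopzxaxxax", "axopzxxa", "axopzzappxz", "pppxpzz", "pppzzzzazop"
Leaf count: 8

8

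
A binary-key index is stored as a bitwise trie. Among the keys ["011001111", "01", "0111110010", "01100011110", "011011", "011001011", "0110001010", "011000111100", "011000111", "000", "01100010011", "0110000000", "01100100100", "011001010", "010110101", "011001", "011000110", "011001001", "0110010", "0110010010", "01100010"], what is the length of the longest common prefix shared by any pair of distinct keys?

11

The deepest shared node is where two words last agree before diverging.
"01100011110" and "011000111100" agree on "01100011110" (11 characters) before diverging; nothing deeper is shared.
Longest shared-prefix length: 11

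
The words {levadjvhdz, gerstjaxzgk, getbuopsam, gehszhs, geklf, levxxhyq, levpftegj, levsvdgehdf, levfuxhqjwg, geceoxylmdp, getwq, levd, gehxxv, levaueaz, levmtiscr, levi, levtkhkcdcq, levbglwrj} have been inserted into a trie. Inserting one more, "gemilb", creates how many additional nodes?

The longest prefix of "gemilb" already in the trie is "ge" (length 2).
New nodes needed: |"gemilb"| − 2 = 6 − 2 = 4.

4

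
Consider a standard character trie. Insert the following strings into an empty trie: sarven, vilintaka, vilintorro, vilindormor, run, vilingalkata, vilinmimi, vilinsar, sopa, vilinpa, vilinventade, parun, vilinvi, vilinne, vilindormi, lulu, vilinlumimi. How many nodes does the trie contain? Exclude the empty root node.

Insert word by word; a character creates a node only if that edge doesn't already exist:
  "sarven" → 6 new (s, a, r, v, e, n)
  "vilintaka" → 9 new (v, i, l, i, n, t, a, k, a)
  "vilintorro" → prefix "vilint" already present; 4 new (o, r, r, o)
  "vilindormor" → prefix "vilin" already present; 6 new (d, o, r, m, o, r)
  "run" → 3 new (r, u, n)
  "vilingalkata" → prefix "vilin" already present; 7 new (g, a, l, k, a, t, a)
  "vilinmimi" → prefix "vilin" already present; 4 new (m, i, m, i)
  "vilinsar" → prefix "vilin" already present; 3 new (s, a, r)
  "sopa" → prefix "s" already present; 3 new (o, p, a)
  "vilinpa" → prefix "vilin" already present; 2 new (p, a)
  "vilinventade" → prefix "vilin" already present; 7 new (v, e, n, t, a, d, e)
  "parun" → 5 new (p, a, r, u, n)
  "vilinvi" → prefix "vilinv" already present; 1 new (i)
  "vilinne" → prefix "vilin" already present; 2 new (n, e)
  "vilindormi" → prefix "vilindorm" already present; 1 new (i)
  "lulu" → 4 new (l, u, l, u)
  "vilinlumimi" → prefix "vilin" already present; 6 new (l, u, m, i, m, i)
Total nodes = 6 + 9 + 4 + 6 + 3 + 7 + 4 + 3 + 3 + 2 + 7 + 5 + 1 + 2 + 1 + 4 + 6 = 73

73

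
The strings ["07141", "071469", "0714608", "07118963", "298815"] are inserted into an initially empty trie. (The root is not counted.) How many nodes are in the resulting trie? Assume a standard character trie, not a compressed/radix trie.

20

For each word, the new-node count is its length minus the longest prefix already in the trie:
  "07141" → 5 new (0, 7, 1, 4, 1)
  "071469" → prefix "0714" already present; 2 new (6, 9)
  "0714608" → prefix "07146" already present; 2 new (0, 8)
  "07118963" → prefix "071" already present; 5 new (1, 8, 9, 6, 3)
  "298815" → 6 new (2, 9, 8, 8, 1, 5)
Total nodes = 5 + 2 + 2 + 5 + 6 = 20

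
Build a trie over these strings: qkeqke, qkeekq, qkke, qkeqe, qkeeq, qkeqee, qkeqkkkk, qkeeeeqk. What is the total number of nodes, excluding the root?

21

Count nodes per top-level branch (shared prefixes stored once):
  'q'-branch (qkeeeeqk, qkeekq, qkeeq, qkeqe, qkeqee, qkeqke, qkeqkkkk, qkke): 21 nodes
Sum: 21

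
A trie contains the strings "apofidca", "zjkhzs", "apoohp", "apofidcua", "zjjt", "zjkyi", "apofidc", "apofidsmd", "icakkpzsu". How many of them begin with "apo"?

5

Walk to "apo"; the words in its subtree are exactly those with that prefix.
Matches: "apofidc", "apofidca", "apofidcua", "apofidsmd", "apoohp"
Count: 5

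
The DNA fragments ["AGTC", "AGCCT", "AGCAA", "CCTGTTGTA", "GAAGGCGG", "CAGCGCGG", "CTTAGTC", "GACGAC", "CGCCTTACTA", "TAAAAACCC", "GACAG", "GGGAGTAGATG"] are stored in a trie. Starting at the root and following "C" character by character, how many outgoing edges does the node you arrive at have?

The children of the "C" node are the distinct next characters among strings starting with "C".
Distinct next characters after "C": A, C, G, T.
That node has 4 child edges.

4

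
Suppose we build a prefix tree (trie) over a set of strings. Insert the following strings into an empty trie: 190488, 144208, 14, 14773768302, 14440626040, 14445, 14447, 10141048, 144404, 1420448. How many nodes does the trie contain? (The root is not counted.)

Insert word by word; a character creates a node only if that edge doesn't already exist:
  "190488" → 6 new (1, 9, 0, 4, 8, 8)
  "144208" → prefix "1" already present; 5 new (4, 4, 2, 0, 8)
  "14" → prefix "14" already present; 0 new (none)
  "14773768302" → prefix "14" already present; 9 new (7, 7, 3, 7, 6, 8, 3, 0, 2)
  "14440626040" → prefix "144" already present; 8 new (4, 0, 6, 2, 6, 0, 4, 0)
  "14445" → prefix "1444" already present; 1 new (5)
  "14447" → prefix "1444" already present; 1 new (7)
  "10141048" → prefix "1" already present; 7 new (0, 1, 4, 1, 0, 4, 8)
  "144404" → prefix "14440" already present; 1 new (4)
  "1420448" → prefix "14" already present; 5 new (2, 0, 4, 4, 8)
Total nodes = 6 + 5 + 0 + 9 + 8 + 1 + 1 + 7 + 1 + 5 = 43

43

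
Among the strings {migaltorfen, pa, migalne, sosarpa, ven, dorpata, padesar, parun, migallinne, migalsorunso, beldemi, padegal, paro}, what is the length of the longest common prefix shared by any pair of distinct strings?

5

The deepest shared node is where two words last agree before diverging.
e.g. "migallinne" and "migalne" share the prefix "migal" of length 5; no pair shares a longer one.
Longest shared-prefix length: 5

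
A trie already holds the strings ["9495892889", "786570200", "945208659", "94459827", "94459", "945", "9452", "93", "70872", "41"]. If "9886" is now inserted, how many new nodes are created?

3

"9" is already a path in the trie; the remaining "886" must be added.
Each of the 3 remaining characters creates one node.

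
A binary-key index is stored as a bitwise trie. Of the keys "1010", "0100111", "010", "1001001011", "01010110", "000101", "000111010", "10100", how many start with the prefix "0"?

Traverse to the node for "0", then collect every word in that subtree.
Matches: "000101", "000111010", "010", "0100111", "01010110"
Count: 5

5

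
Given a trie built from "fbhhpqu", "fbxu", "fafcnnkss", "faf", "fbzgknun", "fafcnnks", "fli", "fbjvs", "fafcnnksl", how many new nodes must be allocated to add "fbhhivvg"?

4

Walking "fbhhivvg" from the root, the first 4 characters ("fbhh") follow existing edges; "i" is the first miss.
Each of the 4 remaining characters creates one node.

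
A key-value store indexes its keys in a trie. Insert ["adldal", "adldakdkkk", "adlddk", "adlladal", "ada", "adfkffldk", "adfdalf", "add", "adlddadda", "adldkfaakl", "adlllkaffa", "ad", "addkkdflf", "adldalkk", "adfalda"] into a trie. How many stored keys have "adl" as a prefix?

8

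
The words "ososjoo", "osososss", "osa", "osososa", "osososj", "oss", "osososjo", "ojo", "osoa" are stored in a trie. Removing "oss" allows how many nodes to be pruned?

1

After clearing the end-marker at "oss", prune upward until reaching a node still needed by another word.
The suffix "s" (1 node) is used only by "oss"; the node for "os" still has the child "o", so pruning stops there.
Nodes removed: 1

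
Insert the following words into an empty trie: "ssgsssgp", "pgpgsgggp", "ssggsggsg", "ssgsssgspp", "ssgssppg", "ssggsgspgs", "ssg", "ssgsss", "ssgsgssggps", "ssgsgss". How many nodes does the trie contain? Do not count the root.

40

Trie structure (* marks end of a word):
(root)
├─ p
│  └─ g
│     └─ p
│        └─ g
│           └─ s
│              └─ g
│                 └─ g
│                    └─ g
│                       └─ p *
└─ s
   └─ s
      └─ g *
         ├─ g
         │  └─ s
         │     └─ g
         │        ├─ g
         │        │  └─ s
         │        │     └─ g *
         │        └─ s
         │           └─ p
         │              └─ g
         │                 └─ s *
         └─ s
            ├─ g
            │  └─ s
            │     └─ s *
            │        └─ g
            │           └─ g
            │              └─ p
            │                 └─ s *
            └─ s
               ├─ p
               │  └─ p
               │     └─ g *
               └─ s *
                  └─ g
                     ├─ p *
                     └─ s
                        └─ p
                           └─ p *
Counting every labelled node above: 40.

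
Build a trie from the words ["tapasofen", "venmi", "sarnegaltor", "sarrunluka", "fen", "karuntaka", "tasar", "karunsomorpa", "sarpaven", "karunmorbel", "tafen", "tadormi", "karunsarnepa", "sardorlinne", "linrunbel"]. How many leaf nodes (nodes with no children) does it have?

Leaves are exactly the stored words that no other stored word extends.
Those words: "fen", "karunmorbel", "karunsarnepa", "karunsomorpa", "karuntaka", "linrunbel", "sardorlinne", "sarnegaltor", "sarpaven", "sarrunluka", "tadormi", "tafen", "tapasofen", "tasar", "venmi"
Leaf count: 15

15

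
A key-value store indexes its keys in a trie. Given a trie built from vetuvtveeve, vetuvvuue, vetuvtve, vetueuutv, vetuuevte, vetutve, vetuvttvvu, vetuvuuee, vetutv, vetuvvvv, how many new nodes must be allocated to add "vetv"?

Walking "vetv" from the root, the first 3 characters ("vet") follow existing edges; "v" is the first miss.
Each of the 1 remaining characters creates one node.

1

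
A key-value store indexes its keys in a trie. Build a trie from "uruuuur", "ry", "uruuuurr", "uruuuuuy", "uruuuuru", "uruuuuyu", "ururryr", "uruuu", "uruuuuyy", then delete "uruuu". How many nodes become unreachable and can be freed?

0

After clearing the end-marker at "uruuu", prune upward until reaching a node still needed by another word.
Every node on "uruuu" is still needed (e.g. by "uruuuur"), so nothing is freed.
Nodes removed: 0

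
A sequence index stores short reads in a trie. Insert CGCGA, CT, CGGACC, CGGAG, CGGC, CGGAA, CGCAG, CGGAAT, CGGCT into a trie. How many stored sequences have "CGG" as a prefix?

6

Traverse to the node for "CGG", then collect every word in that subtree.
Words under "CGG": CGGAA, CGGAAT, CGGACC, CGGAG, CGGC, CGGCT
Count: 6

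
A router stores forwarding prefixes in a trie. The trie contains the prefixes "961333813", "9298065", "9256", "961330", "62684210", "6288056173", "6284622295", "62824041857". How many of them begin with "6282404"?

1

Filter for entries beginning with "6282404":
Matches: "62824041857"
Count: 1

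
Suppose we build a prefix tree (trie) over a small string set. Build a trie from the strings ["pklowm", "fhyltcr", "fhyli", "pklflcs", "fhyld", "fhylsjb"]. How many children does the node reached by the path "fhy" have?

1

The children of the "fhy" node are the distinct next characters among strings starting with "fhy".
Characters that immediately follow "fhy" among the stored strings: {l}.
That node has 1 child edge.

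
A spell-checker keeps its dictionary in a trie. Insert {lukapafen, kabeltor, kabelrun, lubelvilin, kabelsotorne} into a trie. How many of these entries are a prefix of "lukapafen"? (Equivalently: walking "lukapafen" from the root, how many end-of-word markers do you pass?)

1

Walk "lukapafen" from the root; an end-of-word marker is hit whenever a stored word is a prefix of "lukapafen".
Prefixes of the query that are stored words: "lukapafen"
Count: 1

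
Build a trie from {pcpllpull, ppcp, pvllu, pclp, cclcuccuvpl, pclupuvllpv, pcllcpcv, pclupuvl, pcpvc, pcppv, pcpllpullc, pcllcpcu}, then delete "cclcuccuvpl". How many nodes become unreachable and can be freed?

11

A node on "cclcuccuvpl"'s path can go only if nothing else ends at it or branches off below it.
No other word shares any prefix with "cclcuccuvpl", so all 11 of its nodes go.
Nodes removed: 11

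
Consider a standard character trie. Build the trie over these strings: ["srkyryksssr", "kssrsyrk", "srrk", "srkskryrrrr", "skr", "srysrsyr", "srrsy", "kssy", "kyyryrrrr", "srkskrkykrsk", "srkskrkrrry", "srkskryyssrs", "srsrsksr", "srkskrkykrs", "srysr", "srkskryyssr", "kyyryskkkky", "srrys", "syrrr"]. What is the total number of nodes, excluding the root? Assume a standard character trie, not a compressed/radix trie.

81

Insert word by word; a character creates a node only if that edge doesn't already exist:
  "srkyryksssr" → 11 new (s, r, k, y, r, y, k, s, s, s, r)
  "kssrsyrk" → 8 new (k, s, s, r, s, y, r, k)
  "srrk" → prefix "sr" already present; 2 new (r, k)
  "srkskryrrrr" → prefix "srk" already present; 8 new (s, k, r, y, r, r, r, r)
  "skr" → prefix "s" already present; 2 new (k, r)
  "srysrsyr" → prefix "sr" already present; 6 new (y, s, r, s, y, r)
  "srrsy" → prefix "srr" already present; 2 new (s, y)
  "kssy" → prefix "kss" already present; 1 new (y)
  "kyyryrrrr" → prefix "k" already present; 8 new (y, y, r, y, r, r, r, r)
  "srkskrkykrsk" → prefix "srkskr" already present; 6 new (k, y, k, r, s, k)
  "srkskrkrrry" → prefix "srkskrk" already present; 4 new (r, r, r, y)
  "srkskryyssrs" → prefix "srkskry" already present; 5 new (y, s, s, r, s)
  "srsrsksr" → prefix "sr" already present; 6 new (s, r, s, k, s, r)
  "srkskrkykrs" → prefix "srkskrkykrs" already present; 0 new (none)
  "srysr" → prefix "srysr" already present; 0 new (none)
  "srkskryyssr" → prefix "srkskryyssr" already present; 0 new (none)
  "kyyryskkkky" → prefix "kyyry" already present; 6 new (s, k, k, k, k, y)
  "srrys" → prefix "srr" already present; 2 new (y, s)
  "syrrr" → prefix "s" already present; 4 new (y, r, r, r)
Total nodes = 11 + 8 + 2 + 8 + 2 + 6 + 2 + 1 + 8 + 6 + 4 + 5 + 6 + 0 + 0 + 0 + 6 + 2 + 4 = 81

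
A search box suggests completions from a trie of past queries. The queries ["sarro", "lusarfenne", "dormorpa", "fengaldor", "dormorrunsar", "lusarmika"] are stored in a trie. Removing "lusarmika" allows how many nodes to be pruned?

Walk "lusarmika" from the leaf back toward the root, removing each node that no remaining word uses.
The suffix "mika" (4 nodes) is used only by "lusarmika"; the node for "lusar" still has the child "f", so pruning stops there.
Nodes removed: 4

4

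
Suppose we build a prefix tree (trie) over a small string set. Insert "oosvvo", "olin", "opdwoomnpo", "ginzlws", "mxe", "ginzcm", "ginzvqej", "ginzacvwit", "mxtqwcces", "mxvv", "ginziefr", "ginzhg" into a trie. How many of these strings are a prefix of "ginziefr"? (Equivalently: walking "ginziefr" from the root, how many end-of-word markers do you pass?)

1

Walk "ginziefr" from the root; an end-of-word marker is hit whenever a stored word is a prefix of "ginziefr".
Prefixes of the query that are stored words: "ginziefr"
Count: 1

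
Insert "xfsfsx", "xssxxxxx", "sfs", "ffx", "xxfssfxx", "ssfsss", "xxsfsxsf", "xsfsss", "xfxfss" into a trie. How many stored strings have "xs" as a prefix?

2

Walk to "xs"; the words in its subtree are exactly those with that prefix.
Words under "xs": xsfsss, xssxxxxx
Count: 2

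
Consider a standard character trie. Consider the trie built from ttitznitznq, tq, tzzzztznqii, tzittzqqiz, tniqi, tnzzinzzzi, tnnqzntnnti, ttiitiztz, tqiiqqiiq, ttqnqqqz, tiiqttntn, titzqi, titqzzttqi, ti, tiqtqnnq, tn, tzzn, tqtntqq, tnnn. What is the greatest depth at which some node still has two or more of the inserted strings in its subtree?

3

The deepest shared node is where two words last agree before diverging.
e.g. "titqzzttqi" and "titzqi" share the prefix "tit" of length 3; no pair shares a longer one.
Longest shared-prefix length: 3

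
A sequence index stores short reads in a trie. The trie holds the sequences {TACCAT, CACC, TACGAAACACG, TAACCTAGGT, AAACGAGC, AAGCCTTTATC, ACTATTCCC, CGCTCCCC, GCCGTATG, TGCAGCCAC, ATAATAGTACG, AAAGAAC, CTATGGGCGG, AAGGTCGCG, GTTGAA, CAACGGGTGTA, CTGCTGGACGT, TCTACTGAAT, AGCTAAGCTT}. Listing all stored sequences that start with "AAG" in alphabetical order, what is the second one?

Words with prefix "AAG", in lexicographic order: "AAGCCTTTATC", "AAGGTCGCG"
The 2nd is AAGGTCGCG.

AAGGTCGCG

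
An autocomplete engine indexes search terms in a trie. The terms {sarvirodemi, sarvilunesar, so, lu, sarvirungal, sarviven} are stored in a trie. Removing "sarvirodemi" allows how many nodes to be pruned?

Walk "sarvirodemi" from the leaf back toward the root, removing each node that no remaining word uses.
The suffix "odemi" (5 nodes) is used only by "sarvirodemi"; the node for "sarvir" still has the child "u", so pruning stops there.
Nodes removed: 5

5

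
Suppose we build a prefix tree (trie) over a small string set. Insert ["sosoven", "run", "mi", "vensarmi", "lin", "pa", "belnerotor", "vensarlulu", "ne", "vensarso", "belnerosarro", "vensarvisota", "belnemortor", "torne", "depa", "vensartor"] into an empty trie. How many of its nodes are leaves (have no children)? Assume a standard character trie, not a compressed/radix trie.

Leaves are exactly the stored words that no other stored word extends.
Those words: "belnemortor", "belnerosarro", "belnerotor", "depa", "lin", "mi", "ne", "pa", "run", "sosoven", "torne", "vensarlulu", "vensarmi", "vensarso", "vensartor", "vensarvisota"
Leaf count: 16

16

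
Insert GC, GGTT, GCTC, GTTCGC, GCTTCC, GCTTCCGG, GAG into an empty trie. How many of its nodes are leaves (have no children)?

5

A leaf is a node with no children — equivalently, the end of a word that is not a proper prefix of any other stored word.
Those words: "GAG", "GCTC", "GCTTCCGG", "GGTT", "GTTCGC"
Leaf count: 5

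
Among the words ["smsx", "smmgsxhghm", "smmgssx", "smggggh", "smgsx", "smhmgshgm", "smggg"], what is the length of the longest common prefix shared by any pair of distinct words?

5

Look for the deepest trie node that still has at least two words in its subtree.
e.g. "smggg" and "smggggh" share the prefix "smggg" of length 5; no pair shares a longer one.
Longest shared-prefix length: 5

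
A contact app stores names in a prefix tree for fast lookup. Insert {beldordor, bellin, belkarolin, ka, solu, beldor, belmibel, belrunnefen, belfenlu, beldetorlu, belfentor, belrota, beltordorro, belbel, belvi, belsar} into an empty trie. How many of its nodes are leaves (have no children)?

15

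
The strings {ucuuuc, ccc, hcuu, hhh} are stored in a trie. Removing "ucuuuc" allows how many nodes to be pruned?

6

After clearing the end-marker at "ucuuuc", prune upward until reaching a node still needed by another word.
No other word shares any prefix with "ucuuuc", so all 6 of its nodes go.
Nodes removed: 6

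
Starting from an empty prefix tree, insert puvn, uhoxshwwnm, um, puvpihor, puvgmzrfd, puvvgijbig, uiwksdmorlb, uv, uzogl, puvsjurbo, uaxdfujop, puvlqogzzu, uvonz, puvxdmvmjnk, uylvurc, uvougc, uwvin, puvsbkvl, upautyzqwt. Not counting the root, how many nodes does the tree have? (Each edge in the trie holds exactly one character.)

106

Count nodes per top-level branch (shared prefixes stored once):
  'p'-branch (puvgmzrfd, puvlqogzzu, puvn, puvpihor, puvsbkvl, puvsjurbo, puvvgijbig, puvxdmvmjnk): 47 nodes
  'u'-branch (uaxdfujop, uhoxshwwnm, uiwksdmorlb, um, upautyzqwt, uv, uvonz, uvougc, uwvin, uylvurc, uzogl): 59 nodes
Sum: 106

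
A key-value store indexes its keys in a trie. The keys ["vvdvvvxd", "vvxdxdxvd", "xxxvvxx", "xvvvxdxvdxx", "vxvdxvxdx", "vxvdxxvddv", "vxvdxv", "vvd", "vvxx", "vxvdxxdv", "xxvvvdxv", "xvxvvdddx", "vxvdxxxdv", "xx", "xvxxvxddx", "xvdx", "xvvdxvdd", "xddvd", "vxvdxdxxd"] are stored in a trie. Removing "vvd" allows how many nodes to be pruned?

After clearing the end-marker at "vvd", prune upward until reaching a node still needed by another word.
Every node on "vvd" is still needed (e.g. by "vvdvvvxd"), so nothing is freed.
Nodes removed: 0

0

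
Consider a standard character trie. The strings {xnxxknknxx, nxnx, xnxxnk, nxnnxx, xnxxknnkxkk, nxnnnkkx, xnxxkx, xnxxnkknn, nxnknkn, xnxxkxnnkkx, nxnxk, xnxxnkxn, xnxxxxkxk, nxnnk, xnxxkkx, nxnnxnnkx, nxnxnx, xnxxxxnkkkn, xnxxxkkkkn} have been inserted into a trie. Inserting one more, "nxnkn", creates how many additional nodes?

"nxnkn" is already a full path in the trie; only an end-marker is added.
No new nodes are needed: 0.

0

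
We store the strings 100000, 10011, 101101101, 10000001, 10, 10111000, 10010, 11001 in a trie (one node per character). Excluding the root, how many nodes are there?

26

Count nodes per top-level branch (shared prefixes stored once):
  '1'-branch (10, 100000, 10000001, 10010, 10011, 101101101, 10111000, 11001): 26 nodes
Sum: 26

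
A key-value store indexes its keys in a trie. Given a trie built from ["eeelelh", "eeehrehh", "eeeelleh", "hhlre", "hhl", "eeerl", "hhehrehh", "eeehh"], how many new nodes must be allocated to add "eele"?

The longest prefix of "eele" already in the trie is "ee" (length 2).
Each of the 2 remaining characters creates one node.

2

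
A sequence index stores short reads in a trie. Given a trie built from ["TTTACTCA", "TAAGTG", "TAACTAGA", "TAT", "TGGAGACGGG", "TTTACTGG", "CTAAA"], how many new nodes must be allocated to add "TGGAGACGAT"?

2

Walking "TGGAGACGAT" from the root, the first 8 characters ("TGGAGACG") follow existing edges; "A" is the first miss.
New nodes needed: |"TGGAGACGAT"| − 8 = 10 − 8 = 2.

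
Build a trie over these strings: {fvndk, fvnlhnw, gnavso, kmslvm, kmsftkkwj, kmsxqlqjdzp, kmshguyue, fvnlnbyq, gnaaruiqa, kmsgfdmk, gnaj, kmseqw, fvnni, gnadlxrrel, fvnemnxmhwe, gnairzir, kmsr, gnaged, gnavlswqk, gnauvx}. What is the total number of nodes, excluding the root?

94

Insert word by word; a character creates a node only if that edge doesn't already exist:
  "fvndk" → 5 new (f, v, n, d, k)
  "fvnlhnw" → prefix "fvn" already present; 4 new (l, h, n, w)
  "gnavso" → 6 new (g, n, a, v, s, o)
  "kmslvm" → 6 new (k, m, s, l, v, m)
  "kmsftkkwj" → prefix "kms" already present; 6 new (f, t, k, k, w, j)
  "kmsxqlqjdzp" → prefix "kms" already present; 8 new (x, q, l, q, j, d, z, p)
  "kmshguyue" → prefix "kms" already present; 6 new (h, g, u, y, u, e)
  "fvnlnbyq" → prefix "fvnl" already present; 4 new (n, b, y, q)
  "gnaaruiqa" → prefix "gna" already present; 6 new (a, r, u, i, q, a)
  "kmsgfdmk" → prefix "kms" already present; 5 new (g, f, d, m, k)
  "gnaj" → prefix "gna" already present; 1 new (j)
  "kmseqw" → prefix "kms" already present; 3 new (e, q, w)
  "fvnni" → prefix "fvn" already present; 2 new (n, i)
  "gnadlxrrel" → prefix "gna" already present; 7 new (d, l, x, r, r, e, l)
  "fvnemnxmhwe" → prefix "fvn" already present; 8 new (e, m, n, x, m, h, w, e)
  "gnairzir" → prefix "gna" already present; 5 new (i, r, z, i, r)
  "kmsr" → prefix "kms" already present; 1 new (r)
  "gnaged" → prefix "gna" already present; 3 new (g, e, d)
  "gnavlswqk" → prefix "gnav" already present; 5 new (l, s, w, q, k)
  "gnauvx" → prefix "gna" already present; 3 new (u, v, x)
Total nodes = 5 + 4 + 6 + 6 + 6 + 8 + 6 + 4 + 6 + 5 + 1 + 3 + 2 + 7 + 8 + 5 + 1 + 3 + 5 + 3 = 94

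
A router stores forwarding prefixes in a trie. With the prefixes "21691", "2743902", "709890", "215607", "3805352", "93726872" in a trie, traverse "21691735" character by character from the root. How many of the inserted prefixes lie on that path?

1

Traverse "21691735" character by character; count nodes along the way that are marked as word ends.
Prefixes of the query that are stored words: "21691"
Count: 1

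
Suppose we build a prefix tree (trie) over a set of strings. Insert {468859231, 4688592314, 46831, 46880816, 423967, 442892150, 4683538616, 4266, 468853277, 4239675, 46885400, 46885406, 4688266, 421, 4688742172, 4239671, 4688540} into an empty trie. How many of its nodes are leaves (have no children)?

14

Leaves are exactly the stored words that no other stored word extends.
Those words: "421", "4239671", "4239675", "4266", "442892150", "46831", "4683538616", "46880816", "4688266", "468853277", "46885400", "46885406", "4688592314", "4688742172"
Leaf count: 14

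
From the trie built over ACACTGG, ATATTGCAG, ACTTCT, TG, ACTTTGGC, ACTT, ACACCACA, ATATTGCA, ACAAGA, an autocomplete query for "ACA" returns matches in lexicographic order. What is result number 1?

ACAAGA

DFS of the "ACA" subtree visits, in order: "ACAAGA", "ACACCACA", "ACACTGG"
Position 1: ACAAGA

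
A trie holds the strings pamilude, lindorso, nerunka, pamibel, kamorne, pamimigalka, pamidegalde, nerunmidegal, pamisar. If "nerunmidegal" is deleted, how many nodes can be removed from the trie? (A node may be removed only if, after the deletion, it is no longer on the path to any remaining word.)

7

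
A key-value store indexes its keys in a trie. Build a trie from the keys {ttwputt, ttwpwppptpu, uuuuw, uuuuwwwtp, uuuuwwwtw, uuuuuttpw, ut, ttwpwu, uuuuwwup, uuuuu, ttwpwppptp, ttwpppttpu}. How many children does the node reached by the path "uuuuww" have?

2

Follow the path "uuuuww" to its node, then look at its outgoing edges.
Distinct next characters after "uuuuww": u, w.
That node has 2 child edges.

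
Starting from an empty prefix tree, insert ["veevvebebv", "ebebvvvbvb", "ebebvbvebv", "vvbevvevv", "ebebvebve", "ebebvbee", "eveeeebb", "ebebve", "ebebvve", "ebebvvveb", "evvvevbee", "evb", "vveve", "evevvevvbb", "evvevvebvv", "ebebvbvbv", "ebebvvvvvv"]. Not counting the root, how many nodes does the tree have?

Count nodes per top-level branch (shared prefixes stored once):
  'e'-branch (ebebvbee, ebebvbvbv, ebebvbvebv, ebebve, ebebvebve, ebebvve, ebebvvvbvb, ebebvvveb, ebebvvvvvv, evb, eveeeebb, evevvevvbb, evvevvebvv, evvvevbee): 58 nodes
  'v'-branch (veevvebebv, vvbevvevv, vveve): 21 nodes
Sum: 79

79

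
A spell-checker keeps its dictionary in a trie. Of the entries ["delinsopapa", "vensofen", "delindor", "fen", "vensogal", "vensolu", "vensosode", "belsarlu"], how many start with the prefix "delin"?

Filter for entries beginning with "delin":
Words under "delin": delindor, delinsopapa
Count: 2

2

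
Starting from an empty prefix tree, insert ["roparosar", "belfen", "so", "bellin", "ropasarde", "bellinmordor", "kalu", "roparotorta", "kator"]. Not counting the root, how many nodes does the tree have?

Count nodes per top-level branch (shared prefixes stored once):
  'b'-branch (belfen, bellin, bellinmordor): 15 nodes
  'k'-branch (kalu, kator): 7 nodes
  'r'-branch (roparosar, roparotorta, ropasarde): 19 nodes
  's'-branch (so): 2 nodes
Sum: 43

43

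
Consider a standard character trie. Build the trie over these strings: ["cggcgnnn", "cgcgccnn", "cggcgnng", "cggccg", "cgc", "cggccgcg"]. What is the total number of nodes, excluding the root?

Insert word by word; a character creates a node only if that edge doesn't already exist:
  "cggcgnnn" → 8 new (c, g, g, c, g, n, n, n)
  "cgcgccnn" → prefix "cg" already present; 6 new (c, g, c, c, n, n)
  "cggcgnng" → prefix "cggcgnn" already present; 1 new (g)
  "cggccg" → prefix "cggc" already present; 2 new (c, g)
  "cgc" → prefix "cgc" already present; 0 new (none)
  "cggccgcg" → prefix "cggccg" already present; 2 new (c, g)
Total nodes = 8 + 6 + 1 + 2 + 0 + 2 = 19

19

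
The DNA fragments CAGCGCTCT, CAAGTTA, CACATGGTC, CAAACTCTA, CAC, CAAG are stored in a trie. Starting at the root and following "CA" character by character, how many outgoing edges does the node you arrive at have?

3

Walk "CA" from the root, arriving at one node.
Distinct next characters after "CA": A, C, G.
That node has 3 child edges.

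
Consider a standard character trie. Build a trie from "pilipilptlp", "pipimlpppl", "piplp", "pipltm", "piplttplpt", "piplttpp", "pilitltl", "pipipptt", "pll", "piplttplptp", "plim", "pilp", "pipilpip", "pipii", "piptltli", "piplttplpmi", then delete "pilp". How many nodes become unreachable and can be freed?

1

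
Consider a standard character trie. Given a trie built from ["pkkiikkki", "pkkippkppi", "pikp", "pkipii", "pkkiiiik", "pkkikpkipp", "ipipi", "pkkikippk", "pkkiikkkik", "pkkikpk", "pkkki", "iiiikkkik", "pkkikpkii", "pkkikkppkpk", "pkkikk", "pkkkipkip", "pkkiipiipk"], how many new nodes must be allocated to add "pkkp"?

1

The longest prefix of "pkkp" already in the trie is "pkk" (length 3).
So 4 − 3 = 1 new nodes.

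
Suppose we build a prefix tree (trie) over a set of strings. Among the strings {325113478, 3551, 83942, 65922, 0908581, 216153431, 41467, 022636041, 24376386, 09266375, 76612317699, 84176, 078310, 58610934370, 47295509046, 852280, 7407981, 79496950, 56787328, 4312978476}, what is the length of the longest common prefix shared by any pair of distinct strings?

Equivalently: take the maximum, over all pairs, of their longest common prefix length.
"0908581" and "09266375" agree on "09" (2 characters) before diverging; nothing deeper is shared.
Longest shared-prefix length: 2

2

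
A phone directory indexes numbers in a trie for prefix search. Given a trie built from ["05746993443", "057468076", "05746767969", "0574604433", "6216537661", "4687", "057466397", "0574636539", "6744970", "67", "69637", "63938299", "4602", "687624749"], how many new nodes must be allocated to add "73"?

No existing word starts with "7", so every character of "73" needs a new node.
2 − 0 = 2 new nodes.

2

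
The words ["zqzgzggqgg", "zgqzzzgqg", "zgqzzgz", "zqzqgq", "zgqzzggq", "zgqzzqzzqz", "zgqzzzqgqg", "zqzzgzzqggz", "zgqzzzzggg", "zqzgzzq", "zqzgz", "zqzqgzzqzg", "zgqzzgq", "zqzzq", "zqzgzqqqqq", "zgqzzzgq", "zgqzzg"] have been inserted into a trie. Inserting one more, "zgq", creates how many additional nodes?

"zgq" is already a full path in the trie; only an end-marker is added.
No new nodes are needed: 0.

0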